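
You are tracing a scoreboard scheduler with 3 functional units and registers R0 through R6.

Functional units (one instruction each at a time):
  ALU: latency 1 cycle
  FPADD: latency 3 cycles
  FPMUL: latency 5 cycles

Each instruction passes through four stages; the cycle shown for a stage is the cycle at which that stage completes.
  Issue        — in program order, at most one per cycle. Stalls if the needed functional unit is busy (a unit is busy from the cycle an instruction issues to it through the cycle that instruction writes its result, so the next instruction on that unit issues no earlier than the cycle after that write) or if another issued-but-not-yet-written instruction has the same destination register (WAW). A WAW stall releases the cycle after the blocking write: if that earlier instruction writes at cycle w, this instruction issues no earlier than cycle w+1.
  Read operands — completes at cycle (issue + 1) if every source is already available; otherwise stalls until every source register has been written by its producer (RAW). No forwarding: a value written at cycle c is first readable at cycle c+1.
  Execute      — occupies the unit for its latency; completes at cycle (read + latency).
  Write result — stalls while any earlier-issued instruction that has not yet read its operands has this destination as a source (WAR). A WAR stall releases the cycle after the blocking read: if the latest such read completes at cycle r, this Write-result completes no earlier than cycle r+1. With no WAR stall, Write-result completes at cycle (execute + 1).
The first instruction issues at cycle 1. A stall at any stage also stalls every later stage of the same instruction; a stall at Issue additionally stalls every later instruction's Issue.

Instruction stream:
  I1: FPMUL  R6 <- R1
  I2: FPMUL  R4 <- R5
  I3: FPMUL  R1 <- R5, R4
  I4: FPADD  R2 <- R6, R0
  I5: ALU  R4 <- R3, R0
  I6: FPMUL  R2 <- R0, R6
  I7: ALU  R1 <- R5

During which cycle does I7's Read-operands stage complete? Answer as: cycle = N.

cycle = 27

  I1 | 1 | 2 | 7 | 8
  I2 | 9 | 10 | 15 | 16   struct: FPMUL busy until I1 writes@8
  I3 | 17 | 18 | 23 | 24   struct: FPMUL busy until I2 writes@16
  I4 | 18 | 19 | 22 | 23
  I5 | 19 | 20 | 21 | 22
  I6 | 25 | 26 | 31 | 32   struct: FPMUL busy until I3 writes@24
  I7 | 26 | 27 | 28 | 29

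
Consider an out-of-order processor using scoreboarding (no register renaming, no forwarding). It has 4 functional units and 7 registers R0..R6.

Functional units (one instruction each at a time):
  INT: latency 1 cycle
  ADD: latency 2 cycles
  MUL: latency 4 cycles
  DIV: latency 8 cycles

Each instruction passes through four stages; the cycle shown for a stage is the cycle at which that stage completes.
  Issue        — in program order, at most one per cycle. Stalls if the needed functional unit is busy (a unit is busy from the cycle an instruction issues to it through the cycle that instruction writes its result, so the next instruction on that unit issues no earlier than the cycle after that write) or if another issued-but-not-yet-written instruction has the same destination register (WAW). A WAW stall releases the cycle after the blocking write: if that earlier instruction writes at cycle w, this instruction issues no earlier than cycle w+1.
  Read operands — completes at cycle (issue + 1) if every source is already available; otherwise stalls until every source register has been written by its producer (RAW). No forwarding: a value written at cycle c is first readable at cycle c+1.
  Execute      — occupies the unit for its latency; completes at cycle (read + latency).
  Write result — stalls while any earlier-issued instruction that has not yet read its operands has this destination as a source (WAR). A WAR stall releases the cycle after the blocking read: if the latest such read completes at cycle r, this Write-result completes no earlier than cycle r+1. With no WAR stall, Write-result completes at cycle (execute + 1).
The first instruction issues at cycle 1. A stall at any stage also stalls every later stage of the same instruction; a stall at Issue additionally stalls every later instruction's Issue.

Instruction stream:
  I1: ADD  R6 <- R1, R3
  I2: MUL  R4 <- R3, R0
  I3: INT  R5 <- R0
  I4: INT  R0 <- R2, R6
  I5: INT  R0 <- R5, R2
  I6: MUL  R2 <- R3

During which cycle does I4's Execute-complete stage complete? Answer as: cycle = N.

cycle = 9

cycle 1: issue I1 (ADD)
cycle 2: I1 read-ops · issue I2 (MUL)
cycle 3: I2 read-ops · issue I3 (INT)
cycle 4: I1 finished on ADD · I3 read-ops
cycle 5: I1→R6 · I3 finished on INT
cycle 6: I3→R5
cycle 7: I2 finished on MUL · issue I4 (INT)
cycle 8: I2→R4 · I4 read-ops
cycle 9: I4 finished on INT
cycle 10: I4→R0
cycle 11: issue I5 (INT)
cycle 12: I5 read-ops · issue I6 (MUL)
cycle 13: I5 finished on INT · I6 read-ops
cycle 14: I5→R0
cycle 17: I6 finished on MUL
cycle 18: I6→R2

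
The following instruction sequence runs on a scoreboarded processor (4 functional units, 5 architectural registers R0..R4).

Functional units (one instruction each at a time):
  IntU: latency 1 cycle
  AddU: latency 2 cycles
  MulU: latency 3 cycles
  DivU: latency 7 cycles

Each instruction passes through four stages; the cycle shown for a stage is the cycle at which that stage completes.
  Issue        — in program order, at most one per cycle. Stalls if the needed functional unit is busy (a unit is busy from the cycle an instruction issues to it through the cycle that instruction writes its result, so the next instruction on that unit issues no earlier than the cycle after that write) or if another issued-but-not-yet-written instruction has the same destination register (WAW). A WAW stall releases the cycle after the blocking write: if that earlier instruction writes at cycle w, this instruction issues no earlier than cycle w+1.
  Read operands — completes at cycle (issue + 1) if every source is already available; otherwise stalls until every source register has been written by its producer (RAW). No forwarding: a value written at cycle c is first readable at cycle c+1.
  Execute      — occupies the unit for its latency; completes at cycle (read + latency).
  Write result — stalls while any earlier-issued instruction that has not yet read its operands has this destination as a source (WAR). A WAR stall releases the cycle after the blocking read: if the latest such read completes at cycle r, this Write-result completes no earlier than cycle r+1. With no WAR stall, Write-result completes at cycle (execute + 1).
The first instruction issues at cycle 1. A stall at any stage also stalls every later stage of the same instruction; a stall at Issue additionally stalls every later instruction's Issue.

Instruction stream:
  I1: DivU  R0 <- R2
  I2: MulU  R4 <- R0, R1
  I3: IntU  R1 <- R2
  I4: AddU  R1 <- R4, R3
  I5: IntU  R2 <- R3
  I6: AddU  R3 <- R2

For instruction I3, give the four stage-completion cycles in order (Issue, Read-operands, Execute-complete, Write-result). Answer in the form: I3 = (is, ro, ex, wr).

I3 = (3, 4, 5, 12)

I1 -> (1, 2, 9, 10)
I2 -> (2, 11, 14, 15)  // RAW R0: wait I1 write@10
I3 -> (3, 4, 5, 12)  // WAR R1: wait I2 read@11
I4 -> (13, 16, 18, 19)  // WAW R1: wait I3 write@12, RAW R4: wait I2 write@15
I5 -> (14, 15, 16, 17)
I6 -> (20, 21, 23, 24)  // struct: AddU busy until I4 writes@19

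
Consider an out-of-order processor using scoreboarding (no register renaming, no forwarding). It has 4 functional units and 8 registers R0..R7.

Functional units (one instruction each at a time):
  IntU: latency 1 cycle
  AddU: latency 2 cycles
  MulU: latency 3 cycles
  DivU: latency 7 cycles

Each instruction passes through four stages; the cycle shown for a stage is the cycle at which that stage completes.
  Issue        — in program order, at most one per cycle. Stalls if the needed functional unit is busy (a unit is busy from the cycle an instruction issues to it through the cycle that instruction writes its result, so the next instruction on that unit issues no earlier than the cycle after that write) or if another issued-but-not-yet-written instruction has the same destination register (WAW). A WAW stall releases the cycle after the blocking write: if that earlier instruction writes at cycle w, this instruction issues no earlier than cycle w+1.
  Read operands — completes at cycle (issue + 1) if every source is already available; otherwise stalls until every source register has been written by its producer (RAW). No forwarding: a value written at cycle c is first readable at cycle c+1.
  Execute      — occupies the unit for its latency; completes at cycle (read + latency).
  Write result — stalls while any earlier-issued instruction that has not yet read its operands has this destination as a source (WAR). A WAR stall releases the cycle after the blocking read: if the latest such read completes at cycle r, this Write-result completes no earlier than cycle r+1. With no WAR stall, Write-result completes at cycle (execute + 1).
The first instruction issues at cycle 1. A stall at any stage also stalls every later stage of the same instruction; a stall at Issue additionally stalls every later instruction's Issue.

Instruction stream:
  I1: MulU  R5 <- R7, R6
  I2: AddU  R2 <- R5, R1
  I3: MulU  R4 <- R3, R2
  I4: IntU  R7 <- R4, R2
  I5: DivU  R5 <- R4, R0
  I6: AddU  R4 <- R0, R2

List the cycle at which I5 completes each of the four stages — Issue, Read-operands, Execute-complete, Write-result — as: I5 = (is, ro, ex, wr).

I5 = (9, 16, 23, 24)

I1 -> (1, 2, 5, 6)
I2 -> (2, 7, 9, 10)  // RAW R5: wait I1 write@6
I3 -> (7, 11, 14, 15)  // struct: MulU busy until I1 writes@6, RAW R2: wait I2 write@10
I4 -> (8, 16, 17, 18)  // RAW R4: wait I3 write@15
I5 -> (9, 16, 23, 24)  // RAW R4: wait I3 write@15
I6 -> (16, 17, 19, 20)  // WAW R4: wait I3 write@15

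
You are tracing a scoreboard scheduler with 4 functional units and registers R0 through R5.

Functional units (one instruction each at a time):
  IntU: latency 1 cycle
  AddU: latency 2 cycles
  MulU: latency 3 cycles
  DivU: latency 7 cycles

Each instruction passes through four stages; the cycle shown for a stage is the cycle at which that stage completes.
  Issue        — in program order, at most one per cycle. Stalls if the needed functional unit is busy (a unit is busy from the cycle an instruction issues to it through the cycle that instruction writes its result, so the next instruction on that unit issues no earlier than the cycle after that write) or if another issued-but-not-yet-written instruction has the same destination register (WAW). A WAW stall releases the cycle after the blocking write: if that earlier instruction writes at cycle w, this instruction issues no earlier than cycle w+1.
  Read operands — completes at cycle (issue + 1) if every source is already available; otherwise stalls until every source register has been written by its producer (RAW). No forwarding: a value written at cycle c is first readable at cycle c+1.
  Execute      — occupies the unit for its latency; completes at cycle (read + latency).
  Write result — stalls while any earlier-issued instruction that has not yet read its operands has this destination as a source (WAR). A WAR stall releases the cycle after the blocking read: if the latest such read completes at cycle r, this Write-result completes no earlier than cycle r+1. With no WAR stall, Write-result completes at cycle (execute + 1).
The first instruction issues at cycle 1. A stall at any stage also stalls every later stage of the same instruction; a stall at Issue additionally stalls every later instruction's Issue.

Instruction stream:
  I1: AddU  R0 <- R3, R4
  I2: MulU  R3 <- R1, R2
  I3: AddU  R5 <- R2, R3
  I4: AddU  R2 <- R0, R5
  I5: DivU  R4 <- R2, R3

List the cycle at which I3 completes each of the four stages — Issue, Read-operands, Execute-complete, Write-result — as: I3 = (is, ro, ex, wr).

I1  is:1  ro:2  ex:4  wr:5
I2  is:2  ro:3  ex:6  wr:7
I3  is:6  ro:8  ex:10  wr:11  — struct: AddU busy until I1 writes@5, RAW R3: wait I2 write@7
I4  is:12  ro:13  ex:15  wr:16  — struct: AddU busy until I3 writes@11
I5  is:13  ro:17  ex:24  wr:25  — RAW R2: wait I4 write@16

I3 = (6, 8, 10, 11)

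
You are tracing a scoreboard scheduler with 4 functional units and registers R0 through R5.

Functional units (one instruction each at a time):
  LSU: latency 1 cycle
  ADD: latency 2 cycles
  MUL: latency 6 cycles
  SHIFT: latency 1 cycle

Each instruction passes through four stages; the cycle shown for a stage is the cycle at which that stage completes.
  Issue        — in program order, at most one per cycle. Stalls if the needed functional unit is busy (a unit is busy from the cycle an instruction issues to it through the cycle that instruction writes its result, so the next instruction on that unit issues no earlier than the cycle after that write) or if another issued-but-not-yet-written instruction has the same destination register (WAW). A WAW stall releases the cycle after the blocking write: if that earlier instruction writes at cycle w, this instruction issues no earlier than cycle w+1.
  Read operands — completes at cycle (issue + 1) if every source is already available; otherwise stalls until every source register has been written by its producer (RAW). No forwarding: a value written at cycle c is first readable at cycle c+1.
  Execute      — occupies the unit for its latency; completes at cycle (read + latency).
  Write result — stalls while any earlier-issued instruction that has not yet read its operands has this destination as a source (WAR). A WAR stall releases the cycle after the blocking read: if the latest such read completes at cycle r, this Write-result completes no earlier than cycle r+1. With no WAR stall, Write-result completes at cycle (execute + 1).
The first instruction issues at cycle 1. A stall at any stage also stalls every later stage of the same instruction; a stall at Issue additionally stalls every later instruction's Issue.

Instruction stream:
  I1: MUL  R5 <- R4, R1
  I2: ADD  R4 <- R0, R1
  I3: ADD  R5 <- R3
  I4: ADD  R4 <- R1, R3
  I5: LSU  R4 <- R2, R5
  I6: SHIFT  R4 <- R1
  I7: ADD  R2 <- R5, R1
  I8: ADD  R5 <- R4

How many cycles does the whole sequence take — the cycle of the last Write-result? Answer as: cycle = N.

[1] issue I1 (MUL)
[2] I1 read-ops, issue I2 (ADD)
[3] I2 read-ops
[5] I2 finished on ADD
[6] I2→R4
[8] I1 finished on MUL
[9] I1→R5
[10] issue I3 (ADD)
[11] I3 read-ops
[13] I3 finished on ADD
[14] I3→R5
[15] issue I4 (ADD)
[16] I4 read-ops
[18] I4 finished on ADD
[19] I4→R4
[20] issue I5 (LSU)
[21] I5 read-ops
[22] I5 finished on LSU
[23] I5→R4
[24] issue I6 (SHIFT)
[25] I6 read-ops, issue I7 (ADD)
[26] I6 finished on SHIFT, I7 read-ops
[27] I6→R4
[28] I7 finished on ADD
[29] I7→R2
[30] issue I8 (ADD)
[31] I8 read-ops
[33] I8 finished on ADD
[34] I8→R5

cycle = 34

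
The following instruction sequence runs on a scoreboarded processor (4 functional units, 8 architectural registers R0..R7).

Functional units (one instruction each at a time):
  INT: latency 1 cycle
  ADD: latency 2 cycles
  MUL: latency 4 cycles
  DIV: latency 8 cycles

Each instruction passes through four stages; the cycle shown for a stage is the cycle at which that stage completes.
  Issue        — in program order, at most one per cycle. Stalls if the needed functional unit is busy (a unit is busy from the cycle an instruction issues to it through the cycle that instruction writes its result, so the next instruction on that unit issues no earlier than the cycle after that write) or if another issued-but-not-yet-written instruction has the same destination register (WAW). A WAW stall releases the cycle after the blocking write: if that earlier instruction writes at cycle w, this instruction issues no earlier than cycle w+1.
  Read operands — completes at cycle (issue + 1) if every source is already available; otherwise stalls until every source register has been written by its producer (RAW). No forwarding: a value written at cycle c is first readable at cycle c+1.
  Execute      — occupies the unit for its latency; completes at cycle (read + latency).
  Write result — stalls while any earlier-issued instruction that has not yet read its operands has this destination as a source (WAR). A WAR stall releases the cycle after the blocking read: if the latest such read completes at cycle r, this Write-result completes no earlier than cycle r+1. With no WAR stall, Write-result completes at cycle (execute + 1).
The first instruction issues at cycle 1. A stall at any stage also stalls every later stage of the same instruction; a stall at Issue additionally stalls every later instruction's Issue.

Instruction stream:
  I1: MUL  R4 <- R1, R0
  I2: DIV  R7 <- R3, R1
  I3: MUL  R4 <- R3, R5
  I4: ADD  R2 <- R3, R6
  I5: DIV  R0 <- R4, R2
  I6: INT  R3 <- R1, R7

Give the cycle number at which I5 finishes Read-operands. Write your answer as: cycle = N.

I1 -> (1, 2, 6, 7)
I2 -> (2, 3, 11, 12)
I3 -> (8, 9, 13, 14)  // struct: MUL busy until I1 writes@7
I4 -> (9, 10, 12, 13)
I5 -> (13, 15, 23, 24)  // struct: DIV busy until I2 writes@12, RAW R4: wait I3 write@14
I6 -> (14, 15, 16, 17)

cycle = 15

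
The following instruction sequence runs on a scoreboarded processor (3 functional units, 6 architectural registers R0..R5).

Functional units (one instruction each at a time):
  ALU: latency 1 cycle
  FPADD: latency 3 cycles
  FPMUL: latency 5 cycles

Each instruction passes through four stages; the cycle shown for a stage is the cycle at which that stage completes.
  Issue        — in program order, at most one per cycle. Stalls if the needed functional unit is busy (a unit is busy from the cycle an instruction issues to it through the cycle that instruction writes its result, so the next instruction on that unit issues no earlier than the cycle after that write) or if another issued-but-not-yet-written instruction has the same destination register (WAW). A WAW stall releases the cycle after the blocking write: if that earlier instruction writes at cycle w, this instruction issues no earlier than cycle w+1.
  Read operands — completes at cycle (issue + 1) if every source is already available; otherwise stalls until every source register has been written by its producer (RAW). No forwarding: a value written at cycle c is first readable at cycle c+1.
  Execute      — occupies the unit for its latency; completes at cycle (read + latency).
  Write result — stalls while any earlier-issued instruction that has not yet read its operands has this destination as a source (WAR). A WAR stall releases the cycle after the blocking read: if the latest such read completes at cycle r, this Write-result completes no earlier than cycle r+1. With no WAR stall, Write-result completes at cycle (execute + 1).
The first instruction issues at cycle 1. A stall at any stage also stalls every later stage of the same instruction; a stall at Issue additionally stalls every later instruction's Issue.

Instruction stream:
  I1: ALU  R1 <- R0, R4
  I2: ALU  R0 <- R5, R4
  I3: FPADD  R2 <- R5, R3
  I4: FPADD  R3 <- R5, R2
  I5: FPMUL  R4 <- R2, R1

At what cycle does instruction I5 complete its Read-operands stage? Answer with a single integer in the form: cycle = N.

cycle = 14

1) issue 1, read 2, done 3, write 4
2) issue 5, read 6, done 7, write 8  <struct: ALU busy until I1 writes@4>
3) issue 6, read 7, done 10, write 11
4) issue 12, read 13, done 16, write 17  <struct: FPADD busy until I3 writes@11>
5) issue 13, read 14, done 19, write 20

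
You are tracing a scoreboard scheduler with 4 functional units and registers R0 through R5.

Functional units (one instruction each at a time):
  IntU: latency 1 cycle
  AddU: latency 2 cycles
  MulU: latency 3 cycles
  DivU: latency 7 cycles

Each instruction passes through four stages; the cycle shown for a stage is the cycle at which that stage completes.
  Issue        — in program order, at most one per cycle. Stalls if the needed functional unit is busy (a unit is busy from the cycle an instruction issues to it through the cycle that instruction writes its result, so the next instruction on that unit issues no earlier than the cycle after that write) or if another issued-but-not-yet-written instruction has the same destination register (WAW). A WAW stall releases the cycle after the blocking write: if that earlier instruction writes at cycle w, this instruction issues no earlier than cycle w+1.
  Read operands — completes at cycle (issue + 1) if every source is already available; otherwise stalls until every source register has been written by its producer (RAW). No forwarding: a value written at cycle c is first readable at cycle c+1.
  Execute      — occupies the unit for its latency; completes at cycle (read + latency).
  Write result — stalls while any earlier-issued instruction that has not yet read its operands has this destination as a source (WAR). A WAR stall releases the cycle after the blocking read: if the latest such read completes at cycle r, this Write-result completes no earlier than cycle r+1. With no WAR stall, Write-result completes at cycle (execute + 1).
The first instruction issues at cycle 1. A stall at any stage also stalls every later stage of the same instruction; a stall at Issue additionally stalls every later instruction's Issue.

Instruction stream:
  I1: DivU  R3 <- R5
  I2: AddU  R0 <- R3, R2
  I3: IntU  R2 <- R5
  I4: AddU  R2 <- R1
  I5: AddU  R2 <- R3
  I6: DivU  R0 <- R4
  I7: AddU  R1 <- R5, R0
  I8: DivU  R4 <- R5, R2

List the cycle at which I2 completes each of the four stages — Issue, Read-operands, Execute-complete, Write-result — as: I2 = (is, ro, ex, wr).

I2 = (2, 11, 13, 14)

c1: I1→DivU
c2: I1 RO; I2→AddU
c3: I3→IntU
c4: I3 RO
c5: I3 EX
c9: I1 EX
c10: I1 WR R3
c11: I2 RO
c12: I3 WR R2
c13: I2 EX
c14: I2 WR R0
c15: I4→AddU
c16: I4 RO
c18: I4 EX
c19: I4 WR R2
c20: I5→AddU
c21: I5 RO; I6→DivU
c22: I6 RO
c23: I5 EX
c24: I5 WR R2
c25: I7→AddU
c29: I6 EX
c30: I6 WR R0
c31: I7 RO; I8→DivU
c32: I8 RO
c33: I7 EX
c34: I7 WR R1
c39: I8 EX
c40: I8 WR R4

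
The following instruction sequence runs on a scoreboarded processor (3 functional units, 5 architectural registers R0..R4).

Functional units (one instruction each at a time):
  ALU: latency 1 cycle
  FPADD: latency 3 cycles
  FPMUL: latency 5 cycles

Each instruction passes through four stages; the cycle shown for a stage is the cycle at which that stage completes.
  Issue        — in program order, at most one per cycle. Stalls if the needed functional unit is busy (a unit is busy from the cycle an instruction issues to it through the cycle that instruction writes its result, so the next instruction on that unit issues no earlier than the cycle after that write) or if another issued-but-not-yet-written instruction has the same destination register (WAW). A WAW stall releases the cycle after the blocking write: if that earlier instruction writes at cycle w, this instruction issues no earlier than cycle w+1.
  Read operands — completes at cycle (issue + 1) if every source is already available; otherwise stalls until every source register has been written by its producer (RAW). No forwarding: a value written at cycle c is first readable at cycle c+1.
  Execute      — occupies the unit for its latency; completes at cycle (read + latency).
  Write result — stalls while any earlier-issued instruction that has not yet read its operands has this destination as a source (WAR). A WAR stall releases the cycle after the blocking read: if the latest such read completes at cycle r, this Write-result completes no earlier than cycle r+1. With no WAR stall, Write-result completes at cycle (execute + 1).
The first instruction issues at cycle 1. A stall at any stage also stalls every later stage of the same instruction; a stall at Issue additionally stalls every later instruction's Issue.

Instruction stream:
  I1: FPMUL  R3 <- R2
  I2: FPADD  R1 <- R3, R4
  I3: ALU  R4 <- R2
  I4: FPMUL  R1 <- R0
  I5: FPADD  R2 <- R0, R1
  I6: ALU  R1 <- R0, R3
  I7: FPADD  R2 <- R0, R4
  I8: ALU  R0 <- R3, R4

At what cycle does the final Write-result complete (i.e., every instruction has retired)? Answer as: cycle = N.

  I1 | 1 | 2 | 7 | 8
  I2 | 2 | 9 | 12 | 13   RAW R3: wait I1 write@8
  I3 | 3 | 4 | 5 | 10   WAR R4: wait I2 read@9
  I4 | 14 | 15 | 20 | 21   WAW R1: wait I2 write@13
  I5 | 15 | 22 | 25 | 26   RAW R1: wait I4 write@21
  I6 | 22 | 23 | 24 | 25   WAW R1: wait I4 write@21
  I7 | 27 | 28 | 31 | 32   struct: FPADD busy until I5 writes@26
  I8 | 28 | 29 | 30 | 31

cycle = 32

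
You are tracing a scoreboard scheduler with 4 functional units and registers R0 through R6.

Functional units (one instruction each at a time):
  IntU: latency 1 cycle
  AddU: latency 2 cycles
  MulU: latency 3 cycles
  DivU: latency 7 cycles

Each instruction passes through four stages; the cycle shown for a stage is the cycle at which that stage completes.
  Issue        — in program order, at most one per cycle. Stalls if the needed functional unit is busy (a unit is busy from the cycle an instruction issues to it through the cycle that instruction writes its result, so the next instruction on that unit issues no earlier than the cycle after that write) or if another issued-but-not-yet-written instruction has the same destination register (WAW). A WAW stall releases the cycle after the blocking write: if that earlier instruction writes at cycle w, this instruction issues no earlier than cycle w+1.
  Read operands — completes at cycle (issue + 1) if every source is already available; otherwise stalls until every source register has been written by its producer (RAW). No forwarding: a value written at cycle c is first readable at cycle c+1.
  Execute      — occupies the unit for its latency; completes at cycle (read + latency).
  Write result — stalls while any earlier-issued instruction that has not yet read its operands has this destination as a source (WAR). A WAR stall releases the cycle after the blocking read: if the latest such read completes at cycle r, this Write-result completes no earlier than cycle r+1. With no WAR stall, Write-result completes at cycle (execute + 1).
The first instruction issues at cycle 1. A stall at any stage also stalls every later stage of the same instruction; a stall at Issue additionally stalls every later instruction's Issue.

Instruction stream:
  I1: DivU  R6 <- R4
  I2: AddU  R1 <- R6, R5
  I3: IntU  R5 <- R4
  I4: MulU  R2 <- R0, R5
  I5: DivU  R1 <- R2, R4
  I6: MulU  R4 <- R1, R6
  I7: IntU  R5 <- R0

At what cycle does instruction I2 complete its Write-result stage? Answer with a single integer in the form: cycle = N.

cycle = 14

  I1 | 1 | 2 | 9 | 10
  I2 | 2 | 11 | 13 | 14   RAW R6: wait I1 write@10
  I3 | 3 | 4 | 5 | 12   WAR R5: wait I2 read@11
  I4 | 4 | 13 | 16 | 17   RAW R5: wait I3 write@12
  I5 | 15 | 18 | 25 | 26   WAW R1: wait I2 write@14 · RAW R2: wait I4 write@17
  I6 | 18 | 27 | 30 | 31   struct: MulU busy until I4 writes@17 · RAW R1: wait I5 write@26
  I7 | 19 | 20 | 21 | 22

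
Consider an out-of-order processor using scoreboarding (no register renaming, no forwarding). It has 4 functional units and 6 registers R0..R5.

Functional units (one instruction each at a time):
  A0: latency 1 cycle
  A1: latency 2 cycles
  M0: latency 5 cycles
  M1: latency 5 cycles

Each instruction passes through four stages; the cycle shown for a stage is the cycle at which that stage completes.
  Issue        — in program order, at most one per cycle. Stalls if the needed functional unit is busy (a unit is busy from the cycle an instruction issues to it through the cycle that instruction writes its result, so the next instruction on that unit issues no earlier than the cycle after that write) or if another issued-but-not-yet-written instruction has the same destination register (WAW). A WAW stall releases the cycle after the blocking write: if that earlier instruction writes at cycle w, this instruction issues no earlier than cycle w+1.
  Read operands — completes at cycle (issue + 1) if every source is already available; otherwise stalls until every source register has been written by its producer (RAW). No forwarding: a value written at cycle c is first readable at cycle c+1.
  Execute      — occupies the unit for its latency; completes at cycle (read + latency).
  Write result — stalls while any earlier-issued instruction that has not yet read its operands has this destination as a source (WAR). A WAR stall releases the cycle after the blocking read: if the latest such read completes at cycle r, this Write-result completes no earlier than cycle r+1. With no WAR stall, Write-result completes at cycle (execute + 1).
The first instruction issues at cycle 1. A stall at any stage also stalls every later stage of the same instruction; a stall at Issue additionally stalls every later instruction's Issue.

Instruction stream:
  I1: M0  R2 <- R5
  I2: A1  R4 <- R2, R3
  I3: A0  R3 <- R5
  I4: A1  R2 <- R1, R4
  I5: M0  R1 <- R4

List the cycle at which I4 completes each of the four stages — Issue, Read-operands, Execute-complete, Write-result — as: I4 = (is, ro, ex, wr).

I1  is:1  ro:2  ex:7  wr:8
I2  is:2  ro:9  ex:11  wr:12  — RAW R2: wait I1 write@8
I3  is:3  ro:4  ex:5  wr:10  — WAR R3: wait I2 read@9
I4  is:13  ro:14  ex:16  wr:17  — struct: A1 busy until I2 writes@12
I5  is:14  ro:15  ex:20  wr:21

I4 = (13, 14, 16, 17)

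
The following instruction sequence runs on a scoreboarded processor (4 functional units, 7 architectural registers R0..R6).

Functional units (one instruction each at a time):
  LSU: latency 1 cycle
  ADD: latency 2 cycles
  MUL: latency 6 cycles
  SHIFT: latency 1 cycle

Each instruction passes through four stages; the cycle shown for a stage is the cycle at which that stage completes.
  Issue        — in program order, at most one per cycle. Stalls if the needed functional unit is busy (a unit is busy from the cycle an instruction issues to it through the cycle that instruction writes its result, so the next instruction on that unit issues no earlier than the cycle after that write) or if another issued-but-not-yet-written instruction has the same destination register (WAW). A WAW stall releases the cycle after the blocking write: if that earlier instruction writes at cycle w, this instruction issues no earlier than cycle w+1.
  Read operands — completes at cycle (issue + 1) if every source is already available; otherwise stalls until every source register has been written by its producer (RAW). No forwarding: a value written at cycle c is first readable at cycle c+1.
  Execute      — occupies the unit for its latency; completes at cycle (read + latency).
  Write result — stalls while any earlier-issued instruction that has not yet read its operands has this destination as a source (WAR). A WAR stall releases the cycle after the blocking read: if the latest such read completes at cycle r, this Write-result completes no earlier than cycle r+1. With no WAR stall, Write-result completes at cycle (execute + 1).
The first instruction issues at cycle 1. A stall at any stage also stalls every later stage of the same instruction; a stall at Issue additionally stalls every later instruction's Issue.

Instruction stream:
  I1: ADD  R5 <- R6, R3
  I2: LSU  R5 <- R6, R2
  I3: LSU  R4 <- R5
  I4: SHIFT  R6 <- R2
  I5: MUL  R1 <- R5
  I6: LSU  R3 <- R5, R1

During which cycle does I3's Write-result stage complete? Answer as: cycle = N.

cycle = 13

  I1 | 1 | 2 | 4 | 5
  I2 | 6 | 7 | 8 | 9   WAW R5: wait I1 write@5
  I3 | 10 | 11 | 12 | 13   struct: LSU busy until I2 writes@9
  I4 | 11 | 12 | 13 | 14
  I5 | 12 | 13 | 19 | 20
  I6 | 14 | 21 | 22 | 23   struct: LSU busy until I3 writes@13 · RAW R1: wait I5 write@20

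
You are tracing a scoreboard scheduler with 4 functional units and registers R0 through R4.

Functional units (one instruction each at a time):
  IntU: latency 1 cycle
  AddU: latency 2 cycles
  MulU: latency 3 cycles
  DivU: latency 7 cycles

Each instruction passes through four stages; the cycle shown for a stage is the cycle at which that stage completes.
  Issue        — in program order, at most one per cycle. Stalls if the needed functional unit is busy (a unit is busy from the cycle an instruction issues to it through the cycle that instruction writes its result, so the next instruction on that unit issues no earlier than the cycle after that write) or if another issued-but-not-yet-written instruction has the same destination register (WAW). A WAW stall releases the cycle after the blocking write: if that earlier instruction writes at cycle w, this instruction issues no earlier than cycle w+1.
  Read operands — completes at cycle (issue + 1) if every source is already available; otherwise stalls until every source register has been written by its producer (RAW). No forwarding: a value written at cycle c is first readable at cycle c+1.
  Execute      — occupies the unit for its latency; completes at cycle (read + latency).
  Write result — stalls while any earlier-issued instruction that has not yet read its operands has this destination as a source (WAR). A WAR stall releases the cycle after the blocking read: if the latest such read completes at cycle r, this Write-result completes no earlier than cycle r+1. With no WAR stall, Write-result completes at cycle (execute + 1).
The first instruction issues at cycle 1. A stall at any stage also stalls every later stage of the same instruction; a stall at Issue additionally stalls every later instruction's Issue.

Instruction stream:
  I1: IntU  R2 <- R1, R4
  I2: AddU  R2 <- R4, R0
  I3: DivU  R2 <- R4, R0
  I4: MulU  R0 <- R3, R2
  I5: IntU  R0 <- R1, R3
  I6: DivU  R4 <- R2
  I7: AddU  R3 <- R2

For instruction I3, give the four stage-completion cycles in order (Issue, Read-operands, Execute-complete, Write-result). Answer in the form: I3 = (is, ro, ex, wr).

I3 = (10, 11, 18, 19)

c1: I1 issues→IntU
c2: I1 reads
c3: I1 exec-done
c4: I1 writes R2
c5: I2 issues→AddU
c6: I2 reads
c8: I2 exec-done
c9: I2 writes R2
c10: I3 issues→DivU
c11: I3 reads · I4 issues→MulU
c18: I3 exec-done
c19: I3 writes R2
c20: I4 reads
c23: I4 exec-done
c24: I4 writes R0
c25: I5 issues→IntU
c26: I5 reads · I6 issues→DivU
c27: I5 exec-done · I6 reads · I7 issues→AddU
c28: I5 writes R0 · I7 reads
c30: I7 exec-done
c31: I7 writes R3
c34: I6 exec-done
c35: I6 writes R4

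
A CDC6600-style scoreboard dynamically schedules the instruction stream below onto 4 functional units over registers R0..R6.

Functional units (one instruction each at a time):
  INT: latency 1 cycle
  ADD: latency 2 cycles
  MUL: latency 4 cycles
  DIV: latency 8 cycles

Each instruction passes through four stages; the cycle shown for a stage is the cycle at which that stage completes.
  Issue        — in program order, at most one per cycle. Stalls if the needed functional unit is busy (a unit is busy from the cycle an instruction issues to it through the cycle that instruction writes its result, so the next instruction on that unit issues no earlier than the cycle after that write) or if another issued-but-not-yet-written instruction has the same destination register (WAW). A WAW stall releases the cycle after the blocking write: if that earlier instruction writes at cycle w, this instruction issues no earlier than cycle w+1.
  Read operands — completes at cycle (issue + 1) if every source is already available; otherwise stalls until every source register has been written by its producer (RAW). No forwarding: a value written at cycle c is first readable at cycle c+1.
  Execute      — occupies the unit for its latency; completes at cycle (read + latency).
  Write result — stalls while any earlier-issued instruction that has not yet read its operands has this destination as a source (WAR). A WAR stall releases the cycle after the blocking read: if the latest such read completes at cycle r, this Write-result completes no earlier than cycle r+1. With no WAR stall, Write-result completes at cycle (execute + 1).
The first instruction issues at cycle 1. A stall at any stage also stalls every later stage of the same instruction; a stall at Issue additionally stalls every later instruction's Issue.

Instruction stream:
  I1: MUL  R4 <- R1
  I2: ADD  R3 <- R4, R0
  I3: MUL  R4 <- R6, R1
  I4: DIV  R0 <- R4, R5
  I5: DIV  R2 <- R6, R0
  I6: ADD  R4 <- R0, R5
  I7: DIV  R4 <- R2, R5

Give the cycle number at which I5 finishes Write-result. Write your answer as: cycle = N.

c1: I1→MUL
c2: I1 RO · I2→ADD
c6: I1 EX
c7: I1 WR R4
c8: I2 RO · I3→MUL
c9: I3 RO · I4→DIV
c10: I2 EX
c11: I2 WR R3
c13: I3 EX
c14: I3 WR R4
c15: I4 RO
c23: I4 EX
c24: I4 WR R0
c25: I5→DIV
c26: I5 RO · I6→ADD
c27: I6 RO
c29: I6 EX
c30: I6 WR R4
c34: I5 EX
c35: I5 WR R2
c36: I7→DIV
c37: I7 RO
c45: I7 EX
c46: I7 WR R4

cycle = 35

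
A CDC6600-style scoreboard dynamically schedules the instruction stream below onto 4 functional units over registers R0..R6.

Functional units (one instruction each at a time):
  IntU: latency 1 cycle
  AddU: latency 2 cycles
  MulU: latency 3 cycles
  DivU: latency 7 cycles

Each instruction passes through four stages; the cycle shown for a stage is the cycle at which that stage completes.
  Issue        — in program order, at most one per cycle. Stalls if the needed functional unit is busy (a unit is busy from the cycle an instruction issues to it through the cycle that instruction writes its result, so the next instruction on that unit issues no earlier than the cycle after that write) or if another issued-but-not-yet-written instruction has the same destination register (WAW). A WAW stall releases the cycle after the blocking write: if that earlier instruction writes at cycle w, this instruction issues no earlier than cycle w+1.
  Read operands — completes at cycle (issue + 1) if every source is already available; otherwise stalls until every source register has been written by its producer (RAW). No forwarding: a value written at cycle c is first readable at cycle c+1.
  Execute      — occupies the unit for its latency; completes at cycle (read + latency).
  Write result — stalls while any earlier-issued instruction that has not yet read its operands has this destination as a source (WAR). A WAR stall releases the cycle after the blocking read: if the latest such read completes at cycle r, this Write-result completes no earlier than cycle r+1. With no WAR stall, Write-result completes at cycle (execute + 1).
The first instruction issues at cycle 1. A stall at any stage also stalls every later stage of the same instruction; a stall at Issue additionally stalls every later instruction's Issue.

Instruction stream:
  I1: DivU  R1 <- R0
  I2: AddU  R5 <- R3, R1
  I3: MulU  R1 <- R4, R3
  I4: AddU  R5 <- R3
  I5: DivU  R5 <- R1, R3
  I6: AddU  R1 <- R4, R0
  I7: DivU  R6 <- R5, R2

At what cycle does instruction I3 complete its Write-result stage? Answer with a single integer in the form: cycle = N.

cycle = 16

t=1  I1 dispatched to DivU
t=2  I1 operands ready; I2 dispatched to AddU
t=9  I1 complete
t=10  R1←I1
t=11  I2 operands ready; I3 dispatched to MulU
t=12  I3 operands ready
t=13  I2 complete
t=14  R5←I2
t=15  I3 complete; I4 dispatched to AddU
t=16  R1←I3; I4 operands ready
t=18  I4 complete
t=19  R5←I4
t=20  I5 dispatched to DivU
t=21  I5 operands ready; I6 dispatched to AddU
t=22  I6 operands ready
t=24  I6 complete
t=25  R1←I6
t=28  I5 complete
t=29  R5←I5
t=30  I7 dispatched to DivU
t=31  I7 operands ready
t=38  I7 complete
t=39  R6←I7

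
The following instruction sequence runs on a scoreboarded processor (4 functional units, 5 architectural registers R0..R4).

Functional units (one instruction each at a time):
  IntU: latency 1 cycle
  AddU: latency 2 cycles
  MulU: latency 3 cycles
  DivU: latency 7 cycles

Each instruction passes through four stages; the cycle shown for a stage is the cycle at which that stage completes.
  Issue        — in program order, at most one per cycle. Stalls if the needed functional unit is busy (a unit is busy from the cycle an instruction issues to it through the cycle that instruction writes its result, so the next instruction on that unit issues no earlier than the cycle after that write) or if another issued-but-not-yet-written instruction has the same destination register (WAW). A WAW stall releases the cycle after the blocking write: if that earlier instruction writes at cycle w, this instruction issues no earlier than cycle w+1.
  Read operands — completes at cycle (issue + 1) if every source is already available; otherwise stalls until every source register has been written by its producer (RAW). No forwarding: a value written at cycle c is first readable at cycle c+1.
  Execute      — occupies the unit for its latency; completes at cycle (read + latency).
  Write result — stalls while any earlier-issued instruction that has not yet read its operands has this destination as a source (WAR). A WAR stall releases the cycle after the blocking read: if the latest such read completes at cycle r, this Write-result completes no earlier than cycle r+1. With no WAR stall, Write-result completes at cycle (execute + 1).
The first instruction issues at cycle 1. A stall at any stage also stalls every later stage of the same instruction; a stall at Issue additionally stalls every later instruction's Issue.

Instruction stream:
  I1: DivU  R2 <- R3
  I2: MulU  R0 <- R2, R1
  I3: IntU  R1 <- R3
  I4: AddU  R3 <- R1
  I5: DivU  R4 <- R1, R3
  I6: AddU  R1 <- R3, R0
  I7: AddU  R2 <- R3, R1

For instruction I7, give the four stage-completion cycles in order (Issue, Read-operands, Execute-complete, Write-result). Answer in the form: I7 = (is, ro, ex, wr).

[1] I1 issues→DivU
[2] I1 reads | I2 issues→MulU
[3] I3 issues→IntU
[4] I3 reads | I4 issues→AddU
[5] I3 exec-done
[9] I1 exec-done
[10] I1 writes R2
[11] I2 reads | I5 issues→DivU
[12] I3 writes R1
[13] I4 reads
[14] I2 exec-done
[15] I2 writes R0 | I4 exec-done
[16] I4 writes R3
[17] I5 reads | I6 issues→AddU
[18] I6 reads
[20] I6 exec-done
[21] I6 writes R1
[22] I7 issues→AddU
[23] I7 reads
[24] I5 exec-done
[25] I5 writes R4 | I7 exec-done
[26] I7 writes R2

I7 = (22, 23, 25, 26)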